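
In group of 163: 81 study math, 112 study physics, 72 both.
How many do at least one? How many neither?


|A∪B| = 81+112-72 = 121
Neither = 163-121 = 42

At least one: 121; Neither: 42


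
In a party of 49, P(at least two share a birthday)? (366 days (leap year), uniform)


P(all different) = Π(366-i)/366 for i=0..48
= 0.034553
P(match) = 1 - 0.034553 = 0.965447

P ≈ 0.9654 ≈ 96.54%


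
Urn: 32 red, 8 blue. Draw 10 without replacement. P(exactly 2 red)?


Hypergeometric: C(32,2)×C(8,8)/C(40,10)
= 496×1/847660528 = 1/1708993

P(X=2) = 1/1708993 ≈ 0.00%


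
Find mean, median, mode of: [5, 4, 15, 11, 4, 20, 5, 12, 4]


Sorted: [4, 4, 4, 5, 5, 11, 12, 15, 20]
Mean = 80/9
Median = 5
Freq: {5: 2, 4: 3, 15: 1, 11: 1, 20: 1, 12: 1}
Mode: [4]

Mean=80/9, Median=5, Mode=4


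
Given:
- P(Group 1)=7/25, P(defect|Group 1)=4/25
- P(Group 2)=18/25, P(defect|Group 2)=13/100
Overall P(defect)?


P(B) = Σ P(B|Aᵢ)×P(Aᵢ)
  4/25×7/25 = 28/625
  13/100×18/25 = 117/1250
Sum = 173/1250

P(defect) = 173/1250 ≈ 13.84%


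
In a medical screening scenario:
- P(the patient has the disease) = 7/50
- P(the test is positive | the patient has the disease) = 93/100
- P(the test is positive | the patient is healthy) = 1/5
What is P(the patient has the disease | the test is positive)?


Using Bayes' theorem:
P(A|B) = P(B|A)·P(A) / P(B)

P(the test is positive) = 93/100 × 7/50 + 1/5 × 43/50
= 651/5000 + 43/250 = 1511/5000

P(the patient has the disease|the test is positive) = (651/5000) / (1511/5000) = 651/1511

P(the patient has the disease|the test is positive) = 651/1511 ≈ 43.08%


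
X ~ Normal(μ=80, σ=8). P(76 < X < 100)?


z₁=(76-80)/8=-0.5, z₂=(100-80)/8=2.5
P = Φ(2.5) - Φ(-0.5) = 0.993790 - 0.308538 = 0.685252 ≈ 0.6853

P(76 < X < 100) ≈ 0.6853


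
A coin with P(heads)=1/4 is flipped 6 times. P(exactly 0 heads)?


Binomial: P(X=0) = C(6,0)×p^0×(1-p)^6
= 1 × 1 × 729/4096 = 729/4096

P(X=0) = 729/4096 ≈ 17.80%


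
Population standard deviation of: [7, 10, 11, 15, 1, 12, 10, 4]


Mean = 70/8 = 35/4
  (7-35/4)²=49/16
  (10-35/4)²=25/16
  (11-35/4)²=81/16
  (15-35/4)²=625/16
  (1-35/4)²=961/16
  (12-35/4)²=169/16
  (10-35/4)²=25/16
  (4-35/4)²=361/16
Σ(x-μ)² = 287/2
σ² = (287/2)/8 = 287/16

σ = √(287/16) ≈ 4.2353


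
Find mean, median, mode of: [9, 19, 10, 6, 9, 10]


Sorted: [6, 9, 9, 10, 10, 19]
Mean = 63/6 = 21/2
Median = 19/2
Freq: {9: 2, 19: 1, 10: 2, 6: 1}
Mode: [9, 10]

Mean=21/2, Median=19/2, Mode=[9, 10]


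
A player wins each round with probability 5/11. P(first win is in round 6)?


Geometric: P(X=6) = (1-p)^(k-1)×p = (6/11)^5×5/11 = 38880/1771561

P(X=6) = 38880/1771561 ≈ 2.19%


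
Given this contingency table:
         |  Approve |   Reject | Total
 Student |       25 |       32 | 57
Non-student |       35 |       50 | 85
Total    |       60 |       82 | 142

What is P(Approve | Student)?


P(Approve | Student) = 25/(25+32) = 25/57

P(Approve|Student) = 25/57 ≈ 43.86%


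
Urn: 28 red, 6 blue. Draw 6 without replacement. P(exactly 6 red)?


Hypergeometric: C(28,6)×C(6,0)/C(34,6)
= 376740×1/1344904 = 94185/336226

P(X=6) = 94185/336226 ≈ 28.01%


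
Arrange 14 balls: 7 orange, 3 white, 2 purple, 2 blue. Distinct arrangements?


14!/(7!×3!×2!×2!) = 720720

720720


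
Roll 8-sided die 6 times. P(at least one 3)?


P(no 3)^6 = (7/8)^6 = 117649/262144
P(≥1) = 1 - 117649/262144 = 144495/262144

P = 144495/262144 ≈ 55.12%


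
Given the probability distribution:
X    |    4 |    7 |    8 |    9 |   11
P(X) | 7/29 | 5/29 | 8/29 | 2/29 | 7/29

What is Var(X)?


E[X] = 222/29
E[X²] = 1878/29
Var(X) = E[X²] - (E[X])² = 1878/29 - 49284/841 = 5178/841

Var(X) = 5178/841 ≈ 6.1570


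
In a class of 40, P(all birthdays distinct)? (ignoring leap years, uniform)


P(all different) = Π(365-i)/365 for i=0..39
= (365/365)×(364/365)×...×(326/365)
= 0.108768

P ≈ 0.1088 ≈ 10.88%


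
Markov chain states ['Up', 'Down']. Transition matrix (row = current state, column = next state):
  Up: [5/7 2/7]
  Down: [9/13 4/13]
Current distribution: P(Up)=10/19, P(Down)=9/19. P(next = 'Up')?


P(next=Up) = Σᵢ P(now=i)×P(i→Up)
= 10/19×5/7 + 9/19×9/13
= 50/133 + 81/247 = 1217/1729

P = 1217/1729 ≈ 0.7039


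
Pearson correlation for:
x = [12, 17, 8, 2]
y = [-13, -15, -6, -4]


n=4, Σx=39, Σy=-38, Σxy=-467, Σx²=501, Σy²=446
r = (4×(-467) - 39×(-38))/√((4×501 - 39²)(4×446 - (-38)²))
= -386/√(483×340) = -386/√164220 ≈ -386/405.2407 ≈ -0.9525

r ≈ -0.9525


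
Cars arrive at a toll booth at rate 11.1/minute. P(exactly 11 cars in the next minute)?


Poisson(λ=11.1): P(X=11) = e^(-λ)×λ^k/k!
= e^(-11.1) × 11.1^11 / 11!
≈ 1.511232382e-05 × 315175729454 / 39916800 ≈ 0.119324

P(X=11) ≈ 0.119324 ≈ 11.93%


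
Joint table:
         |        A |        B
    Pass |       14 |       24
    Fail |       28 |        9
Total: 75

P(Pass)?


P(Pass) = (14+24)/75 = 38/75

P(Pass) = 38/75 ≈ 50.67%


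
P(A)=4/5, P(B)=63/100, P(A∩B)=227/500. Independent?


P(A)×P(B) = 63/125
P(A∩B) = 227/500
Not equal → NOT independent

No, not independent


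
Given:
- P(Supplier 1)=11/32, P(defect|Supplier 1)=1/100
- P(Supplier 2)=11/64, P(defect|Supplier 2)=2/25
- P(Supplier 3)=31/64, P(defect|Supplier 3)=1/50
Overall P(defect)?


P(B) = Σ P(B|Aᵢ)×P(Aᵢ)
  1/100×11/32 = 11/3200
  2/25×11/64 = 11/800
  1/50×31/64 = 31/3200
Sum = 43/1600

P(defect) = 43/1600 ≈ 2.69%


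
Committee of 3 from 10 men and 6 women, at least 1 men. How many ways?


Count by #men:
  1M,2W: C(10,1)×C(6,2)=150
  2M,1W: C(10,2)×C(6,1)=270
  3M,0W: C(10,3)×C(6,0)=120
Total = 540

540


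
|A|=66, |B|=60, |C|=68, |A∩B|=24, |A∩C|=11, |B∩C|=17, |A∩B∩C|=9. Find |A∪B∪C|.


|A∪B∪C| = 66+60+68-24-11-17+9 = 151

|A∪B∪C| = 151


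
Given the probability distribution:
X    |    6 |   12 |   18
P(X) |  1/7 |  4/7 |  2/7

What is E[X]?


E[X] = Σ x·P(X=x)
= (6)×(1/7) + (12)×(4/7) + (18)×(2/7)
= 90/7

E[X] = 90/7


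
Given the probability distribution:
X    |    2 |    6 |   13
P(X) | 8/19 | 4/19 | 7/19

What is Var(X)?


E[X] = 131/19
E[X²] = 1359/19
Var(X) = E[X²] - (E[X])² = 1359/19 - 17161/361 = 8660/361

Var(X) = 8660/361 ≈ 23.9889


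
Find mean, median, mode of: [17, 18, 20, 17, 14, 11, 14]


Sorted: [11, 14, 14, 17, 17, 18, 20]
Mean = 111/7
Median = 17
Freq: {17: 2, 18: 1, 20: 1, 14: 2, 11: 1}
Mode: [14, 17]

Mean=111/7, Median=17, Mode=[14, 17]


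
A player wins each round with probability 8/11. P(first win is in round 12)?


Geometric: P(X=12) = (1-p)^(k-1)×p = (3/11)^11×8/11 = 1417176/3138428376721

P(X=12) = 1417176/3138428376721 ≈ 0.00%


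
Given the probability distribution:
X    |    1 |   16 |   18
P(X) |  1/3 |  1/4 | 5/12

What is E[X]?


E[X] = Σ x·P(X=x)
= (1)×(1/3) + (16)×(1/4) + (18)×(5/12)
= 71/6

E[X] = 71/6


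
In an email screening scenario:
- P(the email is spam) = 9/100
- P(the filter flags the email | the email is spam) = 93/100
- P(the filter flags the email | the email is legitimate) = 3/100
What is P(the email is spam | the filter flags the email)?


Using Bayes' theorem:
P(A|B) = P(B|A)·P(A) / P(B)

P(the filter flags the email) = 93/100 × 9/100 + 3/100 × 91/100
= 837/10000 + 273/10000 = 111/1000

P(the email is spam|the filter flags the email) = (837/10000) / (111/1000) = 279/370

P(the email is spam|the filter flags the email) = 279/370 ≈ 75.41%


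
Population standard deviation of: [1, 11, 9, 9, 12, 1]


Mean = 43/6
  (1-43/6)²=1369/36
  (11-43/6)²=529/36
  (9-43/6)²=121/36
  (9-43/6)²=121/36
  (12-43/6)²=841/36
  (1-43/6)²=1369/36
Σ(x-μ)² = 725/6
σ² = (725/6)/6 = 725/36

σ = √(725/36) ≈ 4.4876


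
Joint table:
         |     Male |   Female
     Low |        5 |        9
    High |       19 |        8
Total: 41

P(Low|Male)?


P(Low|Male) = 5/(5+19) = 5/24

P = 5/24 ≈ 20.83%


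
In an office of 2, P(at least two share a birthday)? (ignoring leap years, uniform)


P(all different) = Π(365-i)/365 for i=0..1
= 0.997260
P(match) = 1 - 0.997260 = 0.002740

P ≈ 0.0027 ≈ 0.27%


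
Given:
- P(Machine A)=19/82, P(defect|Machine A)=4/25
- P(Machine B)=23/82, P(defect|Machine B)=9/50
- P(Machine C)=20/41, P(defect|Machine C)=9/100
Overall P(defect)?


P(B) = Σ P(B|Aᵢ)×P(Aᵢ)
  4/25×19/82 = 38/1025
  9/50×23/82 = 207/4100
  9/100×20/41 = 9/205
Sum = 539/4100

P(defect) = 539/4100 ≈ 13.15%


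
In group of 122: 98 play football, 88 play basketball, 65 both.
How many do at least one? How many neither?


|A∪B| = 98+88-65 = 121
Neither = 122-121 = 1

At least one: 121; Neither: 1


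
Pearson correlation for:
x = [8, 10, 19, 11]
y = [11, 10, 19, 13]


n=4, Σx=48, Σy=53, Σxy=692, Σx²=646, Σy²=751
r = (4×692 - 48×53)/√((4×646 - 48²)(4×751 - 53²))
= 224/√(280×195) = 224/√54600 ≈ 224/233.6664 ≈ 0.9586

r ≈ 0.9586


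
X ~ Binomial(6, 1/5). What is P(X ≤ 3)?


P(X ≤ 3) = Σ P(X=i) for i=0..3
P(X=0) = 4096/15625
P(X=1) = 6144/15625
P(X=2) = 768/3125
P(X=3) = 256/3125
Sum = 3072/3125

P(X ≤ 3) = 3072/3125 ≈ 98.30%


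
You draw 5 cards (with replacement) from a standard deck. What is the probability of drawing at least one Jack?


P(not a Jack) = 48/52 = 12/13
P(none in 5 draws) = (12/13)^5 = 248832/371293
P(≥1 Jack) = 1 - 248832/371293 = 122461/371293

P = 122461/371293 ≈ 32.98%


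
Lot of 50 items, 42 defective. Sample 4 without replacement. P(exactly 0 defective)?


Hypergeometric: C(42,0)×C(8,4)/C(50,4)
= 1×70/230300 = 1/3290

P(X=0) = 1/3290 ≈ 0.03%


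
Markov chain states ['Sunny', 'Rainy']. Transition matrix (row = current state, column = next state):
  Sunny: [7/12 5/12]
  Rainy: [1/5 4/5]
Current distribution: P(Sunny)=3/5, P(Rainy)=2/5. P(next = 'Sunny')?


P(next=Sunny) = Σᵢ P(now=i)×P(i→Sunny)
= 3/5×7/12 + 2/5×1/5
= 7/20 + 2/25 = 43/100

P = 43/100 ≈ 0.4300


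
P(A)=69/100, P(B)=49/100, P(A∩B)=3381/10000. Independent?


P(A)×P(B) = 3381/10000
P(A∩B) = 3381/10000
Equal ✓ → Independent

Yes, independent


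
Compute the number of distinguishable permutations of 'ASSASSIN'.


Letters: 8, freq: {'A': 2, 'S': 4, 'I': 1, 'N': 1}
8!/(2!×4!×1!×1!) = 40320/48 = 840

840


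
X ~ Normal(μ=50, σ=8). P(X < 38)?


z = (38-50)/8 = -1.5
P(Z < -1.5) = 0.0668

P(X < 38) ≈ 0.0668


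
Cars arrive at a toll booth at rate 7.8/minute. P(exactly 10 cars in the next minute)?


Poisson(λ=7.8): P(X=10) = e^(-λ)×λ^k/k!
= e^(-7.8) × 7.8^10 / 10!
≈ 0.000409734979 × 833577583.124 / 3628800 ≈ 0.094121

P(X=10) ≈ 0.094121 ≈ 9.41%


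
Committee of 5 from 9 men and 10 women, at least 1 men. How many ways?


Count by #men:
  1M,4W: C(9,1)×C(10,4)=1890
  2M,3W: C(9,2)×C(10,3)=4320
  3M,2W: C(9,3)×C(10,2)=3780
  4M,1W: C(9,4)×C(10,1)=1260
  5M,0W: C(9,5)×C(10,0)=126
Total = 11376

11376


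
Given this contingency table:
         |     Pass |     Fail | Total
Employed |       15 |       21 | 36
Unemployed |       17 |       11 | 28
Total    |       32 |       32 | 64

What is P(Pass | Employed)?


P(Pass | Employed) = 15/(15+21) = 15/36 = 5/12

P(Pass|Employed) = 5/12 ≈ 41.67%


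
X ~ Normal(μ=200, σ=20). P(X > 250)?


z = (250-200)/20 = 2.5
P(X > 250) = 1 - P(Z ≤ 2.5) = 1 - 0.9938 = 0.0062

P(X > 250) ≈ 0.0062


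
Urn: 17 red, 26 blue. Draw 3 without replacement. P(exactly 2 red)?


Hypergeometric: C(17,2)×C(26,1)/C(43,3)
= 136×26/12341 = 3536/12341

P(X=2) = 3536/12341 ≈ 28.65%


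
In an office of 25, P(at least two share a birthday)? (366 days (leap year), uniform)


P(all different) = Π(366-i)/366 for i=0..24
= 0.432316
P(match) = 1 - 0.432316 = 0.567684

P ≈ 0.5677 ≈ 56.77%


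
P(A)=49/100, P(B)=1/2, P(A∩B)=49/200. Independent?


P(A)×P(B) = 49/200
P(A∩B) = 49/200
Equal ✓ → Independent

Yes, independent


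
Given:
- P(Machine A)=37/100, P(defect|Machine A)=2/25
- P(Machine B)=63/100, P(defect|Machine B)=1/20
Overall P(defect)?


P(B) = Σ P(B|Aᵢ)×P(Aᵢ)
  2/25×37/100 = 37/1250
  1/20×63/100 = 63/2000
Sum = 611/10000

P(defect) = 611/10000 ≈ 6.11%


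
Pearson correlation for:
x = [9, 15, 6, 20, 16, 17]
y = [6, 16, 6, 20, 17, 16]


n=6, Σx=83, Σy=81, Σxy=1274, Σx²=1287, Σy²=1273
r = (6×1274 - 83×81)/√((6×1287 - 83²)(6×1273 - 81²))
= 921/√(833×1077) = 921/√897141 ≈ 921/947.1753 ≈ 0.9724

r ≈ 0.9724


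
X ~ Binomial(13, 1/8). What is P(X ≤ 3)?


P(X ≤ 3) = Σ P(X=i) for i=0..3
P(X=0) = 96889010407/549755813888
P(X=1) = 179936733613/549755813888
P(X=2) = 77115742977/274877906944
P(X=3) = 40393960607/274877906944
Sum = 127961287797/137438953472

P(X ≤ 3) = 127961287797/137438953472 ≈ 93.10%


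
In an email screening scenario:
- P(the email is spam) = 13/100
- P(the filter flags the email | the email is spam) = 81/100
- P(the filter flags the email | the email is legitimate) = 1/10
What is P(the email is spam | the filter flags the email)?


Using Bayes' theorem:
P(A|B) = P(B|A)·P(A) / P(B)

P(the filter flags the email) = 81/100 × 13/100 + 1/10 × 87/100
= 1053/10000 + 87/1000 = 1923/10000

P(the email is spam|the filter flags the email) = (1053/10000) / (1923/10000) = 351/641

P(the email is spam|the filter flags the email) = 351/641 ≈ 54.76%


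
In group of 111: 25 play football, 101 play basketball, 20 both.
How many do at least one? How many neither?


|A∪B| = 25+101-20 = 106
Neither = 111-106 = 5

At least one: 106; Neither: 5


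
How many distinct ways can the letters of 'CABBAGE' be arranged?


Letters: 7, freq: {'C': 1, 'A': 2, 'B': 2, 'G': 1, 'E': 1}
7!/(1!×2!×2!×1!×1!) = 5040/4 = 1260

1260


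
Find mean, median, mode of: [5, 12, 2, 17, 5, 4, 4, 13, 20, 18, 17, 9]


Sorted: [2, 4, 4, 5, 5, 9, 12, 13, 17, 17, 18, 20]
Mean = 126/12 = 21/2
Median = 21/2
Freq: {5: 2, 12: 1, 2: 1, 17: 2, 4: 2, 13: 1, 20: 1, 18: 1, 9: 1}
Mode: [4, 5, 17]

Mean=21/2, Median=21/2, Mode=[4, 5, 17]


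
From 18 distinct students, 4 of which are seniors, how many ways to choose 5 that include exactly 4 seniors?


Choose 4 of the 4 seniors and 1 of the other 14 students:
C(4,4)×C(14,1) = 1×14 = 14

14


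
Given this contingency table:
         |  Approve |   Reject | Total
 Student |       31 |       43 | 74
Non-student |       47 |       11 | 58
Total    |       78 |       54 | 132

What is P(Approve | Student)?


P(Approve | Student) = 31/(31+43) = 31/74

P(Approve|Student) = 31/74 ≈ 41.89%


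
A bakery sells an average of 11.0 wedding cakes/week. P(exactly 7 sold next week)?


Poisson(λ=11.0): P(X=7) = e^(-λ)×λ^k/k!
= e^(-11.0) × 11.0^7 / 7!
≈ 1.670170079e-05 × 19487171 / 5040 ≈ 0.064577

P(X=7) ≈ 0.064577 ≈ 6.46%


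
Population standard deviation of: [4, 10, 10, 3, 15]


Mean = 42/5
  (4-42/5)²=484/25
  (10-42/5)²=64/25
  (10-42/5)²=64/25
  (3-42/5)²=729/25
  (15-42/5)²=1089/25
Σ(x-μ)² = 486/5
σ² = (486/5)/5 = 486/25

σ = √(486/25) ≈ 4.4091


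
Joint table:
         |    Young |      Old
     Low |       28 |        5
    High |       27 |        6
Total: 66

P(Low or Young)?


P(Low∨Young) = P(Low) + P(Young) - P(Low∧Young)
= (33 + 55 - 28)/66 = 60/66 = 10/11

P = 10/11 ≈ 90.91%


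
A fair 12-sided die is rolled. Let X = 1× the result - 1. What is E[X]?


E[die] = (1+12)/2 = 13/2
E[X] = 1×13/2 - 1 = 11/2

E[X] = 11/2


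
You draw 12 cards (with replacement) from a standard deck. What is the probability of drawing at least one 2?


P(not a 2) = 48/52 = 12/13
P(none in 12 draws) = (12/13)^12 = 8916100448256/23298085122481
P(≥1 2) = 1 - 8916100448256/23298085122481 = 14381984674225/23298085122481

P = 14381984674225/23298085122481 ≈ 61.73%


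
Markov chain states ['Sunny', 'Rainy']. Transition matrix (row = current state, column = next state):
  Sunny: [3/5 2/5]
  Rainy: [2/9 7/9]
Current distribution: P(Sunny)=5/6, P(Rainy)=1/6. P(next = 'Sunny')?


P(next=Sunny) = Σᵢ P(now=i)×P(i→Sunny)
= 5/6×3/5 + 1/6×2/9
= 1/2 + 1/27 = 29/54

P = 29/54 ≈ 0.5370


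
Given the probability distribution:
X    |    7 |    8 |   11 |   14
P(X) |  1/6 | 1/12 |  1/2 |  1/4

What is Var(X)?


E[X] = 65/6
E[X²] = 123
Var(X) = E[X²] - (E[X])² = 123 - 4225/36 = 203/36

Var(X) = 203/36 ≈ 5.6389


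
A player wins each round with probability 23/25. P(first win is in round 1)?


Geometric: P(X=1) = (1-p)^(k-1)×p = (2/25)^0×23/25 = 23/25

P(X=1) = 23/25 ≈ 92.00%


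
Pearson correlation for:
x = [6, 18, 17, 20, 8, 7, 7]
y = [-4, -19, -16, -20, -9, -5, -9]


n=7, Σx=83, Σy=-82, Σxy=-1208, Σx²=1211, Σy²=1220
r = (7×(-1208) - 83×(-82))/√((7×1211 - 83²)(7×1220 - (-82)²))
= -1650/√(1588×1816) = -1650/√2883808 ≈ -1650/1698.1778 ≈ -0.9716

r ≈ -0.9716


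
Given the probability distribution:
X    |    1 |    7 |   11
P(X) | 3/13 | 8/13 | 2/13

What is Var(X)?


E[X] = 81/13
E[X²] = 49
Var(X) = E[X²] - (E[X])² = 49 - 6561/169 = 1720/169

Var(X) = 1720/169 ≈ 10.1775


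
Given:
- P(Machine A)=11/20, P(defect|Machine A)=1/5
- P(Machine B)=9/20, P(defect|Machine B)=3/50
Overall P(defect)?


P(B) = Σ P(B|Aᵢ)×P(Aᵢ)
  1/5×11/20 = 11/100
  3/50×9/20 = 27/1000
Sum = 137/1000

P(defect) = 137/1000 ≈ 13.70%


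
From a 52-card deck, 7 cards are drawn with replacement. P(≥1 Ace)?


P(not a Ace) = 48/52 = 12/13
P(none in 7 draws) = (12/13)^7 = 35831808/62748517
P(≥1 Ace) = 1 - 35831808/62748517 = 26916709/62748517

P = 26916709/62748517 ≈ 42.90%


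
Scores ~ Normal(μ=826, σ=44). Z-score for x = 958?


z = (x - μ)/σ = (958 - 826)/44 = 3.0

z = 3.0


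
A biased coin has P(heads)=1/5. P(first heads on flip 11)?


Geometric: P(X=11) = (1-p)^(k-1)×p = (4/5)^10×1/5 = 1048576/48828125

P(X=11) = 1048576/48828125 ≈ 2.15%


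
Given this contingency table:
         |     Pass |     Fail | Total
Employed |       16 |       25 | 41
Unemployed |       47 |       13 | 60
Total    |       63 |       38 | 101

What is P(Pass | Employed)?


P(Pass | Employed) = 16/(16+25) = 16/41

P(Pass|Employed) = 16/41 ≈ 39.02%


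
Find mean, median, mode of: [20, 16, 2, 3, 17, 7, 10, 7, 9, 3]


Sorted: [2, 3, 3, 7, 7, 9, 10, 16, 17, 20]
Mean = 94/10 = 47/5
Median = 8
Freq: {20: 1, 16: 1, 2: 1, 3: 2, 17: 1, 7: 2, 10: 1, 9: 1}
Mode: [3, 7]

Mean=47/5, Median=8, Mode=[3, 7]


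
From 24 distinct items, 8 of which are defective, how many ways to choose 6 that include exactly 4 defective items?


Choose 4 of the 8 defective items and 2 of the other 16 items:
C(8,4)×C(16,2) = 70×120 = 8400

8400


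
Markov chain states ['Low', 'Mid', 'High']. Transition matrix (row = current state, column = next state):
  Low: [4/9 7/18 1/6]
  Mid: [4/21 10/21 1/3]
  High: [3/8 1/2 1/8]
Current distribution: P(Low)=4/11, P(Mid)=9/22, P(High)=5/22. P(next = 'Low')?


P(next=Low) = Σᵢ P(now=i)×P(i→Low)
= 4/11×4/9 + 9/22×4/21 + 5/22×3/8
= 16/99 + 6/77 + 15/176 = 3601/11088

P = 3601/11088 ≈ 0.3248


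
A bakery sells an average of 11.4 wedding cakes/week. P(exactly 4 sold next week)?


Poisson(λ=11.4): P(X=4) = e^(-λ)×λ^k/k!
= e^(-11.4) × 11.4^4 / 4!
≈ 1.119548484e-05 × 16889.6016 / 24 ≈ 0.007879

P(X=4) ≈ 0.007879 ≈ 0.79%


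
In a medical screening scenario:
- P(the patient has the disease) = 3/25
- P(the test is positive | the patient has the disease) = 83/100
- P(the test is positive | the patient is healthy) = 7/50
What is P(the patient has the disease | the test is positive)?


Using Bayes' theorem:
P(A|B) = P(B|A)·P(A) / P(B)

P(the test is positive) = 83/100 × 3/25 + 7/50 × 22/25
= 249/2500 + 77/625 = 557/2500

P(the patient has the disease|the test is positive) = (249/2500) / (557/2500) = 249/557

P(the patient has the disease|the test is positive) = 249/557 ≈ 44.70%


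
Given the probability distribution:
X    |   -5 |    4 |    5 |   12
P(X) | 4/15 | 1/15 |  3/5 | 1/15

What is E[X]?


E[X] = Σ x·P(X=x)
= (-5)×(4/15) + (4)×(1/15) + (5)×(3/5) + (12)×(1/15)
= 41/15

E[X] = 41/15


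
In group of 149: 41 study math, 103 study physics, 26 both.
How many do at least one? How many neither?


|A∪B| = 41+103-26 = 118
Neither = 149-118 = 31

At least one: 118; Neither: 31


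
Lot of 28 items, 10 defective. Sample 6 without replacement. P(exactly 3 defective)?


Hypergeometric: C(10,3)×C(18,3)/C(28,6)
= 120×816/376740 = 544/2093

P(X=3) = 544/2093 ≈ 25.99%


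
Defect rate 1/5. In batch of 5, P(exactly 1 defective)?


Binomial: P(X=1) = C(5,1)×p^1×(1-p)^4
= 5 × 1/5 × 256/625 = 256/625

P(X=1) = 256/625 ≈ 40.96%


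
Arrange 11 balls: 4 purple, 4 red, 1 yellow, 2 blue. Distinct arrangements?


11!/(4!×4!×1!×2!) = 34650

34650


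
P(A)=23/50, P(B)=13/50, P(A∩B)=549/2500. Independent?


P(A)×P(B) = 299/2500
P(A∩B) = 549/2500
Not equal → NOT independent

No, not independent


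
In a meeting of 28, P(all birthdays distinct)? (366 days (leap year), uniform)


P(all different) = Π(366-i)/366 for i=0..27
= (366/366)×(365/366)×...×(339/366)
= 0.346570

P ≈ 0.3466 ≈ 34.66%


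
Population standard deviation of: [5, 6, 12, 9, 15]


Mean = 47/5
  (5-47/5)²=484/25
  (6-47/5)²=289/25
  (12-47/5)²=169/25
  (9-47/5)²=4/25
  (15-47/5)²=784/25
Σ(x-μ)² = 346/5
σ² = (346/5)/5 = 346/25

σ = √(346/25) ≈ 3.7202


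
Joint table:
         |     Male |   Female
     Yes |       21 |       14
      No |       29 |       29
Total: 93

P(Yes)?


P(Yes) = (21+14)/93 = 35/93

P(Yes) = 35/93 ≈ 37.63%


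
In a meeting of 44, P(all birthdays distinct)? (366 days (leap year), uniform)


P(all different) = Π(366-i)/366 for i=0..43
= (366/366)×(365/366)×...×(323/366)
= 0.067633

P ≈ 0.0676 ≈ 6.76%


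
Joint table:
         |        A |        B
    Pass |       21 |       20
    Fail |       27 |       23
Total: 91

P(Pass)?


P(Pass) = (21+20)/91 = 41/91

P(Pass) = 41/91 ≈ 45.05%


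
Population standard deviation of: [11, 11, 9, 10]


Mean = 41/4
  (11-41/4)²=9/16
  (11-41/4)²=9/16
  (9-41/4)²=25/16
  (10-41/4)²=1/16
Σ(x-μ)² = 11/4
σ² = (11/4)/4 = 11/16

σ = √(11/16) ≈ 0.8292


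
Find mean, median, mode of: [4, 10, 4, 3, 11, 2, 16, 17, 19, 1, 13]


Sorted: [1, 2, 3, 4, 4, 10, 11, 13, 16, 17, 19]
Mean = 100/11
Median = 10
Freq: {4: 2, 10: 1, 3: 1, 11: 1, 2: 1, 16: 1, 17: 1, 19: 1, 1: 1, 13: 1}
Mode: [4]

Mean=100/11, Median=10, Mode=4


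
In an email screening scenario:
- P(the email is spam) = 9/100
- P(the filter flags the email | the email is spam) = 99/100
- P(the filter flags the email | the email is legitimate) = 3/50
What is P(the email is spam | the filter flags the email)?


Using Bayes' theorem:
P(A|B) = P(B|A)·P(A) / P(B)

P(the filter flags the email) = 99/100 × 9/100 + 3/50 × 91/100
= 891/10000 + 273/5000 = 1437/10000

P(the email is spam|the filter flags the email) = (891/10000) / (1437/10000) = 297/479

P(the email is spam|the filter flags the email) = 297/479 ≈ 62.00%


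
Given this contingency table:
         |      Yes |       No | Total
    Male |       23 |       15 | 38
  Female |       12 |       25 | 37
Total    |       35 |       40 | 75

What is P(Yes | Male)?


P(Yes | Male) = 23/(23+15) = 23/38

P(Yes|Male) = 23/38 ≈ 60.53%


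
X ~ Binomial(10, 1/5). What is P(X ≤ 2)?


P(X ≤ 2) = Σ P(X=i) for i=0..2
P(X=0) = 1048576/9765625
P(X=1) = 524288/1953125
P(X=2) = 589824/1953125
Sum = 6619136/9765625

P(X ≤ 2) = 6619136/9765625 ≈ 67.78%


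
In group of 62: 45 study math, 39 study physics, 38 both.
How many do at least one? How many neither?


|A∪B| = 45+39-38 = 46
Neither = 62-46 = 16

At least one: 46; Neither: 16


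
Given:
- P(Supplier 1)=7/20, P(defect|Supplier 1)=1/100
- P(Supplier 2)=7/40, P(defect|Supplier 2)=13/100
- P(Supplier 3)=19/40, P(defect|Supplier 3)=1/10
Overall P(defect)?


P(B) = Σ P(B|Aᵢ)×P(Aᵢ)
  1/100×7/20 = 7/2000
  13/100×7/40 = 91/4000
  1/10×19/40 = 19/400
Sum = 59/800

P(defect) = 59/800 ≈ 7.38%


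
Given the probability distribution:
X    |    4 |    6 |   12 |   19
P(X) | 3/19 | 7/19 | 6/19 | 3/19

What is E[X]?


E[X] = Σ x·P(X=x)
= (4)×(3/19) + (6)×(7/19) + (12)×(6/19) + (19)×(3/19)
= 183/19

E[X] = 183/19


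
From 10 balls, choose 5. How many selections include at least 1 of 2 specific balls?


Complement: C(10,5) - C(8,5) = 252 - 56 = 196

196


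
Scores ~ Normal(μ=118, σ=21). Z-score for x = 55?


z = (x - μ)/σ = (55 - 118)/21 = -3.0

z = -3.0


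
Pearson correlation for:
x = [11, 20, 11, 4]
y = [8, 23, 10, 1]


n=4, Σx=46, Σy=42, Σxy=662, Σx²=658, Σy²=694
r = (4×662 - 46×42)/√((4×658 - 46²)(4×694 - 42²))
= 716/√(516×1012) = 716/√522192 ≈ 716/722.6285 ≈ 0.9908

r ≈ 0.9908


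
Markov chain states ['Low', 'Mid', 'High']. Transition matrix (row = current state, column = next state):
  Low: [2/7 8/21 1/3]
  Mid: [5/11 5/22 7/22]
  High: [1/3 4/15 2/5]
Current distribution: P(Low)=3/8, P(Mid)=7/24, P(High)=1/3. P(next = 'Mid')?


P(next=Mid) = Σᵢ P(now=i)×P(i→Mid)
= 3/8×8/21 + 7/24×5/22 + 1/3×4/15
= 1/7 + 35/528 + 4/45 = 16523/55440

P = 16523/55440 ≈ 0.2980


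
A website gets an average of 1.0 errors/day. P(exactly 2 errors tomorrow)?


Poisson(λ=1.0): P(X=2) = e^(-λ)×λ^k/k!
= e^(-1.0) × 1.0^2 / 2!
≈ 0.3678794412 × 1 / 2 ≈ 0.183940

P(X=2) ≈ 0.183940 ≈ 18.39%


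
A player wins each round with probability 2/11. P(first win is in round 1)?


Geometric: P(X=1) = (1-p)^(k-1)×p = (9/11)^0×2/11 = 2/11

P(X=1) = 2/11 ≈ 18.18%


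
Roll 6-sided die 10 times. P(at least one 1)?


P(no 1)^10 = (5/6)^10 = 9765625/60466176
P(≥1) = 1 - 9765625/60466176 = 50700551/60466176

P = 50700551/60466176 ≈ 83.85%


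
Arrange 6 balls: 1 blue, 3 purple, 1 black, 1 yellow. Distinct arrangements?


6!/(1!×3!×1!×1!) = 120

120


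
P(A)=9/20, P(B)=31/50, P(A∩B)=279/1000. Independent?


P(A)×P(B) = 279/1000
P(A∩B) = 279/1000
Equal ✓ → Independent

Yes, independent


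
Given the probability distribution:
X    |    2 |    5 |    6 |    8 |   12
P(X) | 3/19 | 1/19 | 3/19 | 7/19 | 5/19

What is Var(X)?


E[X] = 145/19
E[X²] = 1313/19
Var(X) = E[X²] - (E[X])² = 1313/19 - 21025/361 = 3922/361

Var(X) = 3922/361 ≈ 10.8643


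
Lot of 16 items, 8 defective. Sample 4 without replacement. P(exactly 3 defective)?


Hypergeometric: C(8,3)×C(8,1)/C(16,4)
= 56×8/1820 = 16/65

P(X=3) = 16/65 ≈ 24.62%


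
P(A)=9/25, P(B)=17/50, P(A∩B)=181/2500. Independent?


P(A)×P(B) = 153/1250
P(A∩B) = 181/2500
Not equal → NOT independent

No, not independent


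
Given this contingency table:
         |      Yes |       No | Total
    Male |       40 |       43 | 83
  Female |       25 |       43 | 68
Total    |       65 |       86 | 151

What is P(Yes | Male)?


P(Yes | Male) = 40/(40+43) = 40/83

P(Yes|Male) = 40/83 ≈ 48.19%


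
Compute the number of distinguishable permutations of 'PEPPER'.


Letters: 6, freq: {'P': 3, 'E': 2, 'R': 1}
6!/(3!×2!×1!) = 720/12 = 60

60


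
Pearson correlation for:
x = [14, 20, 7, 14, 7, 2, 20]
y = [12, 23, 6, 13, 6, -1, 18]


n=7, Σx=84, Σy=77, Σxy=1252, Σx²=1294, Σy²=1239
r = (7×1252 - 84×77)/√((7×1294 - 84²)(7×1239 - 77²))
= 2296/√(2002×2744) = 2296/√5493488 ≈ 2296/2343.8191 ≈ 0.9796

r ≈ 0.9796


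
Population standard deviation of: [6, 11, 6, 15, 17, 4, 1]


Mean = 60/7
  (6-60/7)²=324/49
  (11-60/7)²=289/49
  (6-60/7)²=324/49
  (15-60/7)²=2025/49
  (17-60/7)²=3481/49
  (4-60/7)²=1024/49
  (1-60/7)²=2809/49
Σ(x-μ)² = 1468/7
σ² = (1468/7)/7 = 1468/49

σ = √(1468/49) ≈ 5.4735


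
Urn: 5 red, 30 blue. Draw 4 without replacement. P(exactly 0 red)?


Hypergeometric: C(5,0)×C(30,4)/C(35,4)
= 1×27405/52360 = 783/1496

P(X=0) = 783/1496 ≈ 52.34%


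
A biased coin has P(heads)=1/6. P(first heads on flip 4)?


Geometric: P(X=4) = (1-p)^(k-1)×p = (5/6)^3×1/6 = 125/1296

P(X=4) = 125/1296 ≈ 9.65%


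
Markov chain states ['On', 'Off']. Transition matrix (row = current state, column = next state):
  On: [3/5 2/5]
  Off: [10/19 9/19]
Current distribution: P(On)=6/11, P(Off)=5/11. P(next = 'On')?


P(next=On) = Σᵢ P(now=i)×P(i→On)
= 6/11×3/5 + 5/11×10/19
= 18/55 + 50/209 = 592/1045

P = 592/1045 ≈ 0.5665


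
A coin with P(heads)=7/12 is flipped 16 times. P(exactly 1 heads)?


Binomial: P(X=1) = C(16,1)×p^1×(1-p)^15
= 16 × 7/12 × 30517578125/15407021574586368 = 213623046875/11555266180939776

P(X=1) = 213623046875/11555266180939776 ≈ 0.00%


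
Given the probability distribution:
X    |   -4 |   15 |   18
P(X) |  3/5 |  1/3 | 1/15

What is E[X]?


E[X] = Σ x·P(X=x)
= (-4)×(3/5) + (15)×(1/3) + (18)×(1/15)
= 19/5

E[X] = 19/5


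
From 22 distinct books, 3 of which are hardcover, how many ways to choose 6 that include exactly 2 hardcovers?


Choose 2 of the 3 hardcovers and 4 of the other 19 books:
C(3,2)×C(19,4) = 3×3876 = 11628

11628


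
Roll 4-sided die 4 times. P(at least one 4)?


P(no 4)^4 = (3/4)^4 = 81/256
P(≥1) = 1 - 81/256 = 175/256

P = 175/256 ≈ 68.36%


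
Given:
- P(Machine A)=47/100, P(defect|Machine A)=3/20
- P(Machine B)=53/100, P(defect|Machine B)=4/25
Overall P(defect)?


P(B) = Σ P(B|Aᵢ)×P(Aᵢ)
  3/20×47/100 = 141/2000
  4/25×53/100 = 53/625
Sum = 1553/10000

P(defect) = 1553/10000 ≈ 15.53%


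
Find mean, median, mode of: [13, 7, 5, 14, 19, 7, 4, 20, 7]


Sorted: [4, 5, 7, 7, 7, 13, 14, 19, 20]
Mean = 96/9 = 32/3
Median = 7
Freq: {13: 1, 7: 3, 5: 1, 14: 1, 19: 1, 4: 1, 20: 1}
Mode: [7]

Mean=32/3, Median=7, Mode=7


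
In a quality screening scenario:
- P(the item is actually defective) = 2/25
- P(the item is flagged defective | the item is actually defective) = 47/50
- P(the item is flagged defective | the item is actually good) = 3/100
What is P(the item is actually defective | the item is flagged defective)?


Using Bayes' theorem:
P(A|B) = P(B|A)·P(A) / P(B)

P(the item is flagged defective) = 47/50 × 2/25 + 3/100 × 23/25
= 47/625 + 69/2500 = 257/2500

P(the item is actually defective|the item is flagged defective) = (47/625) / (257/2500) = 188/257

P(the item is actually defective|the item is flagged defective) = 188/257 ≈ 73.15%


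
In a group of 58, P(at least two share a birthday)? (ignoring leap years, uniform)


P(all different) = Π(365-i)/365 for i=0..57
= 0.008335
P(match) = 1 - 0.008335 = 0.991665

P ≈ 0.9917 ≈ 99.17%


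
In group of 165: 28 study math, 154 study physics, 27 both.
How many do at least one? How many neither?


|A∪B| = 28+154-27 = 155
Neither = 165-155 = 10

At least one: 155; Neither: 10


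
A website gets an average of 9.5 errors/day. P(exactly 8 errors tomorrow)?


Poisson(λ=9.5): P(X=8) = e^(-λ)×λ^k/k!
= e^(-9.5) × 9.5^8 / 8!
≈ 7.485182989e-05 × 66342043.1289 / 40320 ≈ 0.123160

P(X=8) ≈ 0.123160 ≈ 12.32%


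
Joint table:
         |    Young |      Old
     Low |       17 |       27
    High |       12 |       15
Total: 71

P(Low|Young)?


P(Low|Young) = 17/(17+12) = 17/29

P = 17/29 ≈ 58.62%


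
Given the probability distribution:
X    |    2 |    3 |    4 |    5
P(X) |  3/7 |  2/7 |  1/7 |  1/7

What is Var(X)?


E[X] = 3
E[X²] = 71/7
Var(X) = E[X²] - (E[X])² = 71/7 - 9 = 8/7

Var(X) = 8/7 ≈ 1.1429


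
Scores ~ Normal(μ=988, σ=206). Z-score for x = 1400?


z = (x - μ)/σ = (1400 - 988)/206 = 2.0

z = 2.0


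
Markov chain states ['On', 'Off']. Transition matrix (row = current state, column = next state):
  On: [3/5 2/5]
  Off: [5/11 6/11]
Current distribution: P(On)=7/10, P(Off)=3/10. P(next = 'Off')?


P(next=Off) = Σᵢ P(now=i)×P(i→Off)
= 7/10×2/5 + 3/10×6/11
= 7/25 + 9/55 = 122/275

P = 122/275 ≈ 0.4436


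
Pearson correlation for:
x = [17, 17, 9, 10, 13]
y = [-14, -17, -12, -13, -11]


n=5, Σx=66, Σy=-67, Σxy=-908, Σx²=928, Σy²=919
r = (5×(-908) - 66×(-67))/√((5×928 - 66²)(5×919 - (-67)²))
= -118/√(284×106) = -118/√30104 ≈ -118/173.5050 ≈ -0.6801

r ≈ -0.6801


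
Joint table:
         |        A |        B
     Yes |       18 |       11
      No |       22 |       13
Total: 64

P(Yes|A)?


P(Yes|A) = 18/(18+22) = 18/40 = 9/20

P = 9/20 ≈ 45.00%


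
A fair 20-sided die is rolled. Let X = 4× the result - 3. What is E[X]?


E[die] = (1+20)/2 = 21/2
E[X] = 4×21/2 - 3 = 39

E[X] = 39


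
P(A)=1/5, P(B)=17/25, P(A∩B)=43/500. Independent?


P(A)×P(B) = 17/125
P(A∩B) = 43/500
Not equal → NOT independent

No, not independent


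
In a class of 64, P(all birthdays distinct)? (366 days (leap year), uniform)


P(all different) = Π(366-i)/366 for i=0..63
= (366/366)×(365/366)×...×(303/366)
= 0.002858

P ≈ 0.0029 ≈ 0.29%


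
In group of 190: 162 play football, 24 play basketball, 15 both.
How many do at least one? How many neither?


|A∪B| = 162+24-15 = 171
Neither = 190-171 = 19

At least one: 171; Neither: 19


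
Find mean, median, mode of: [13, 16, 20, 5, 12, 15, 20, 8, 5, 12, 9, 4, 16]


Sorted: [4, 5, 5, 8, 9, 12, 12, 13, 15, 16, 16, 20, 20]
Mean = 155/13
Median = 12
Freq: {13: 1, 16: 2, 20: 2, 5: 2, 12: 2, 15: 1, 8: 1, 9: 1, 4: 1}
Mode: [5, 12, 16, 20]

Mean=155/13, Median=12, Mode=[5, 12, 16, 20]


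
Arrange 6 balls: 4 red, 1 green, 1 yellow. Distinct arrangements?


6!/(4!×1!×1!) = 30

30


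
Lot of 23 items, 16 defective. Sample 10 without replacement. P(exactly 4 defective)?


Hypergeometric: C(16,4)×C(7,6)/C(23,10)
= 1820×7/1144066 = 910/81719

P(X=4) = 910/81719 ≈ 1.11%


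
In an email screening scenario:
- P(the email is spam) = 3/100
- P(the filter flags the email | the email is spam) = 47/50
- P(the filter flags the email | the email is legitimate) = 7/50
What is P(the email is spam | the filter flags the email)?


Using Bayes' theorem:
P(A|B) = P(B|A)·P(A) / P(B)

P(the filter flags the email) = 47/50 × 3/100 + 7/50 × 97/100
= 141/5000 + 679/5000 = 41/250

P(the email is spam|the filter flags the email) = (141/5000) / (41/250) = 141/820

P(the email is spam|the filter flags the email) = 141/820 ≈ 17.20%


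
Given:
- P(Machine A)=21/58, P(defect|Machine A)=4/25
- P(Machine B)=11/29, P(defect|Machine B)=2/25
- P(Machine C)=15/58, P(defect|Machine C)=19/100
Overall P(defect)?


P(B) = Σ P(B|Aᵢ)×P(Aᵢ)
  4/25×21/58 = 42/725
  2/25×11/29 = 22/725
  19/100×15/58 = 57/1160
Sum = 797/5800

P(defect) = 797/5800 ≈ 13.74%


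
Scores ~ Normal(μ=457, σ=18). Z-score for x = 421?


z = (x - μ)/σ = (421 - 457)/18 = -2.0

z = -2.0


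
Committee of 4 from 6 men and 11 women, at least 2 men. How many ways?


Count by #men:
  2M,2W: C(6,2)×C(11,2)=825
  3M,1W: C(6,3)×C(11,1)=220
  4M,0W: C(6,4)×C(11,0)=15
Total = 1060

1060


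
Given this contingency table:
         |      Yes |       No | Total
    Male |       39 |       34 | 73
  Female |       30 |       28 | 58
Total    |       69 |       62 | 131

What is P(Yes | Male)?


P(Yes | Male) = 39/(39+34) = 39/73

P(Yes|Male) = 39/73 ≈ 53.42%


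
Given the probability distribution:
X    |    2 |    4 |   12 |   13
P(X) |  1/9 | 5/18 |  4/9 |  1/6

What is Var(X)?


E[X] = 53/6
E[X²] = 1747/18
Var(X) = E[X²] - (E[X])² = 1747/18 - 2809/36 = 685/36

Var(X) = 685/36 ≈ 19.0278


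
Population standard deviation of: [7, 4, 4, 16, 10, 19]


Mean = 60/6 = 10
  (7-10)²=9
  (4-10)²=36
  (4-10)²=36
  (16-10)²=36
  (10-10)²=0
  (19-10)²=81
Σ(x-μ)² = 198
σ² = 198/6 = 33

σ = √(33) ≈ 5.7446


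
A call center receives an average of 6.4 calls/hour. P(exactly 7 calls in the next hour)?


Poisson(λ=6.4): P(X=7) = e^(-λ)×λ^k/k!
= e^(-6.4) × 6.4^7 / 7!
≈ 0.001661557273 × 439804.65111 / 5040 ≈ 0.144992

P(X=7) ≈ 0.144992 ≈ 14.50%


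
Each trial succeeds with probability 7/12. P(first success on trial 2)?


Geometric: P(X=2) = (1-p)^(k-1)×p = (5/12)^1×7/12 = 35/144

P(X=2) = 35/144 ≈ 24.31%


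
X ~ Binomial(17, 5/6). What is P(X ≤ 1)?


P(X ≤ 1) = Σ P(X=i) for i=0..1
P(X=0) = 1/16926659444736
P(X=1) = 85/16926659444736
Sum = 43/8463329722368

P(X ≤ 1) = 43/8463329722368 ≈ 0.00%


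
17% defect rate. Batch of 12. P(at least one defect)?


P(all good) = (83/100)^12 = 106890007738661124410161/1000000000000000000000000
P(≥1 defect) = 893109992261338875589839/1000000000000000000000000

P = 893109992261338875589839/1000000000000000000000000 ≈ 89.31%


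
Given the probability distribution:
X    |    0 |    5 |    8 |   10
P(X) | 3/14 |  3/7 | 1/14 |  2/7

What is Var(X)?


E[X] = 39/7
E[X²] = 307/7
Var(X) = E[X²] - (E[X])² = 307/7 - 1521/49 = 628/49

Var(X) = 628/49 ≈ 12.8163


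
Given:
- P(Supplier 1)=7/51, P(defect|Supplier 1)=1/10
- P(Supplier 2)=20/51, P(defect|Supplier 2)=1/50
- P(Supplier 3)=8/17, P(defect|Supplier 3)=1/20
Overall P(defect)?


P(B) = Σ P(B|Aᵢ)×P(Aᵢ)
  1/10×7/51 = 7/510
  1/50×20/51 = 2/255
  1/20×8/17 = 2/85
Sum = 23/510

P(defect) = 23/510 ≈ 4.51%


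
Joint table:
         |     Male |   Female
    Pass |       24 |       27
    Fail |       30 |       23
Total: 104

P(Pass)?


P(Pass) = (24+27)/104 = 51/104

P(Pass) = 51/104 ≈ 49.04%


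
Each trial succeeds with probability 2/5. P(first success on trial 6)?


Geometric: P(X=6) = (1-p)^(k-1)×p = (3/5)^5×2/5 = 486/15625

P(X=6) = 486/15625 ≈ 3.11%


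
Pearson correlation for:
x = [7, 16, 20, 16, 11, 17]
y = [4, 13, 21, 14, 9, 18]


n=6, Σx=87, Σy=79, Σxy=1285, Σx²=1371, Σy²=1227
r = (6×1285 - 87×79)/√((6×1371 - 87²)(6×1227 - 79²))
= 837/√(657×1121) = 837/√736497 ≈ 837/858.1940 ≈ 0.9753

r ≈ 0.9753


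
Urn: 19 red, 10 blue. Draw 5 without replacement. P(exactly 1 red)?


Hypergeometric: C(19,1)×C(10,4)/C(29,5)
= 19×210/118755 = 38/1131

P(X=1) = 38/1131 ≈ 3.36%


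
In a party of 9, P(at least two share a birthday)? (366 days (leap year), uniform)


P(all different) = Π(366-i)/366 for i=0..8
= 0.905624
P(match) = 1 - 0.905624 = 0.094376

P ≈ 0.0944 ≈ 9.44%


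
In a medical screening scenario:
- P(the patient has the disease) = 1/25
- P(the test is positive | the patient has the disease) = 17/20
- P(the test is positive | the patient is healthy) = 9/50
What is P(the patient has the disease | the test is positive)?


Using Bayes' theorem:
P(A|B) = P(B|A)·P(A) / P(B)

P(the test is positive) = 17/20 × 1/25 + 9/50 × 24/25
= 17/500 + 108/625 = 517/2500

P(the patient has the disease|the test is positive) = (17/500) / (517/2500) = 85/517

P(the patient has the disease|the test is positive) = 85/517 ≈ 16.44%


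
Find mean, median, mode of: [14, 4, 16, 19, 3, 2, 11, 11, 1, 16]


Sorted: [1, 2, 3, 4, 11, 11, 14, 16, 16, 19]
Mean = 97/10
Median = 11
Freq: {14: 1, 4: 1, 16: 2, 19: 1, 3: 1, 2: 1, 11: 2, 1: 1}
Mode: [11, 16]

Mean=97/10, Median=11, Mode=[11, 16]


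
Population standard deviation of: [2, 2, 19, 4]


Mean = 27/4
  (2-27/4)²=361/16
  (2-27/4)²=361/16
  (19-27/4)²=2401/16
  (4-27/4)²=121/16
Σ(x-μ)² = 811/4
σ² = (811/4)/4 = 811/16

σ = √(811/16) ≈ 7.1195


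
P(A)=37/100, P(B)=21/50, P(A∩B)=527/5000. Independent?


P(A)×P(B) = 777/5000
P(A∩B) = 527/5000
Not equal → NOT independent

No, not independent


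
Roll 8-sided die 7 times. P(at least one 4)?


P(no 4)^7 = (7/8)^7 = 823543/2097152
P(≥1) = 1 - 823543/2097152 = 1273609/2097152

P = 1273609/2097152 ≈ 60.73%
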